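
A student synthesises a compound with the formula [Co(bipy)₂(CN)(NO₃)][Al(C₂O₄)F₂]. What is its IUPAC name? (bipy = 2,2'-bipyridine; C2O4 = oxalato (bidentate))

Both ions are complex: the cation is named first with the plain metal name, the anion second with the -ate form; each ion's ligands are alphabetised independently.
Aluminium is always +3 in its complexes; the anion's ligand charges sum to -4, so the complex anion is 1−.
A 1:1 salt means the cation carries the equal and opposite charge, 1+.
Cation: ligand charges sum to -2; for the ion to be 1+, Co = +3.

bis(2,2'-bipyridine)cyanonitratocobalt(III) difluorooxalatoaluminate(III)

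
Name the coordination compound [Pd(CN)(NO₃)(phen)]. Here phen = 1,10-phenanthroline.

There is no counter-ion, so the complex is neutral overall.
Ligand charges: 1×nitrato (-1 each), 1×1,10-phenanthroline (neutral), 1×cyano (-1 each); total -2. So Pd + (-2) = 0, giving Pd = +2.
Ligands are named alphabetically: cyano before nitrato before phenanthroline.

cyanonitrato(1,10-phenanthroline)palladium(II)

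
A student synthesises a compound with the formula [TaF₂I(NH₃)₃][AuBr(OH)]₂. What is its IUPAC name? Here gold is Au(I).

triamminedifluoroiodotantalum(V) bromohydroxoaurate(I)

Au is given as +1; the anion's ligand charges sum to -2, so the complex anion is 1−.
With 2 anions per cation, the cation must be 2×1 = 2+.
Cation: ligand charges sum to -3; for the ion to be 2+, Ta = +5.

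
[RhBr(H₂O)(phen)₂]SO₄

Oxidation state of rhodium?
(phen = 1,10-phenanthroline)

+3

1 sulfate outside the brackets (-2 each) → the complex ion is 2+.
Ligand charges: 1×Br = -1; 1×H2O neutral; 2×phen neutral; sum -1.
Rh + (-1) = 2+ ⇒ Rh is +3.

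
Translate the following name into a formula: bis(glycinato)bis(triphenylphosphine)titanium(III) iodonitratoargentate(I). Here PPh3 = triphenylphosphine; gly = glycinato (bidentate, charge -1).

[Ti(gly)2(PPh3)2][AgI(NO3)]

Cation [Ti…]: ligand charges -2, Ti(III) ⇒ ion charge 1+.
Anion [Ag…]: ligand charges -2, Ag(I) ⇒ ion charge 1−.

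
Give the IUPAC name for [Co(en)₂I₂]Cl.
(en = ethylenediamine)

bis(ethylenediamine)diiodocobalt(III) chloride

The 1 chloride counter-ion carries a total charge of -1, so each complex ion is 1+.
Ligand charges: 2×iodo (-1 each), 2×ethylenediamine (neutral); total -2. So Co + (-2) = 1+, giving Co = +3.
Ligands are named alphabetically: ethylenediamine before iodo.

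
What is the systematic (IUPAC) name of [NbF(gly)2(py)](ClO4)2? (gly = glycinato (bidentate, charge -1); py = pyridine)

The 2 perchlorate counter-ions carry a total charge of -2, so each complex ion is 2+.
Ligand charges: 1×fluoro (-1 each), 2×glycinato (-1 each), 1×pyridine (neutral); total -3. So Nb + (-3) = 2+, giving Nb = +5.
Ligands are named alphabetically: fluoro before glycinato before pyridine.

fluorobis(glycinato)(pyridine)niobium(V) perchlorate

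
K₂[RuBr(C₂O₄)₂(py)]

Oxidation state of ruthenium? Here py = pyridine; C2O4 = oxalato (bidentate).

2 potassium outside the brackets (+1 each) → the complex ion is 2−.
Ligand charges: 1×py neutral; 2×C2O4 = -4; 1×Br = -1; sum -5.
Ru + (-5) = 2− ⇒ Ru is +3.

+3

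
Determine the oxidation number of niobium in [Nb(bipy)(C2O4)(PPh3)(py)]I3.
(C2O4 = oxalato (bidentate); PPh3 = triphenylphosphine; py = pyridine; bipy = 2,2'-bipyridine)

3 iodide outside the brackets (-1 each) → the complex ion is 3+.
Ligand charges: 1×C2O4 = -2; 1×PPh3 neutral; 1×py neutral; 1×bipy neutral; sum -2.
Nb + (-2) = 3+ ⇒ Nb is +5.

+5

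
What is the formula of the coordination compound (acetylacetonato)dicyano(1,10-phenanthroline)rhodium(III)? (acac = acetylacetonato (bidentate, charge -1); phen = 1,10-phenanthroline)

[Rh(acac)(CN)2(phen)]

Ligands: 1 acetylacetonato (acac, -1), 1 1,10-phenanthroline (phen, neutral), 2 cyano (CN, -1). Ligand charge sum = -3.
With Rh in oxidation state +3, the complex ion is [Rh...].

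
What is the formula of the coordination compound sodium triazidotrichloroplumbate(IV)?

Na2[PbCl3(N3)3]

Ligands: 3 chloro (Cl, -1), 3 azido (N3, -1). Ligand charge sum = -6.
With Pb in oxidation state +4, the complex ion is [Pb...]^2−.
Charge balance with sodium (+1) requires 1 complex ion per 2 sodium.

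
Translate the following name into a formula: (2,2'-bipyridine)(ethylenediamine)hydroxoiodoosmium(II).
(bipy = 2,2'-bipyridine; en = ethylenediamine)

[Os(bipy)(en)I(OH)]

Ligands: 1 iodo (I, -1), 1 hydroxo (OH, -1), 1 2,2'-bipyridine (bipy, neutral), 1 ethylenediamine (en, neutral). Ligand charge sum = -2.
With Os in oxidation state +2, the complex ion is [Os...].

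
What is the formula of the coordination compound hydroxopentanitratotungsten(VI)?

[W(NO3)5(OH)]

Ligands: 5 nitrato (NO3, -1), 1 hydroxo (OH, -1). Ligand charge sum = -6.
With W in oxidation state +6, the complex ion is [W...].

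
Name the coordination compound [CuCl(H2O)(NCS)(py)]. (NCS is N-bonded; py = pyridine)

aquachloroisothiocyanato(pyridine)copper(II)

There is no counter-ion, so the complex is neutral overall.
Ligand charges: 1×aqua (neutral), 1×isothiocyanato (-1 each), 1×chloro (-1 each), 1×pyridine (neutral); total -2. So Cu + (-2) = 0, giving Cu = +2.
Ligands are named alphabetically: aqua before chloro before isothiocyanato before pyridine.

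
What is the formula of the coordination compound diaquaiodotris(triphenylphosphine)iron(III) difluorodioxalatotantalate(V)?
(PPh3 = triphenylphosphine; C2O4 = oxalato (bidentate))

Cation [Fe…]: ligand charges -1, Fe(III) ⇒ ion charge 2+.
Anion [Ta…]: ligand charges -6, Ta(V) ⇒ ion charge 1−.
One 2+ cation requires 2 of the 1− anion.

[Fe(H2O)2I(PPh3)3][Ta(C2O4)2F2]2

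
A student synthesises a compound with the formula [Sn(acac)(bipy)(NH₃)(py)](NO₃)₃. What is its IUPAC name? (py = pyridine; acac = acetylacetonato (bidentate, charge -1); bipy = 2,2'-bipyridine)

(acetylacetonato)ammine(2,2'-bipyridine)(pyridine)tin(IV) nitrate

The 3 nitrate counter-ions carry a total charge of -3, so each complex ion is 3+.
Ligand charges: 1×pyridine (neutral), 1×acetylacetonato (-1 each), 1×2,2'-bipyridine (neutral), 1×ammine (neutral); total -1. So Sn + (-1) = 3+, giving Sn = +4.
Ligands are named alphabetically: acetylacetonato before ammine before bipyridine before pyridine.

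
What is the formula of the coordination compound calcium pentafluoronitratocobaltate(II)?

Ligands: 5 fluoro (F, -1), 1 nitrato (NO3, -1). Ligand charge sum = -6.
Charge balance with calcium (+2) requires 1 complex ion per 2 calcium.

Ca2[CoF5(NO3)]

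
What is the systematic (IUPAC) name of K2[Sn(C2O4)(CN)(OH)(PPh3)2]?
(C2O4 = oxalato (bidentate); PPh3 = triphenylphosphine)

The 2 potassium counter-ions carry a total charge of +2, so each complex ion is 2−.
Ligand charges: 1×oxalato (-2 each), 1×hydroxo (-1 each), 2×triphenylphosphine (neutral), 1×cyano (-1 each); total -4. So Sn + (-4) = 2−, giving Sn = +2.
The complex ion is anionic, so tin takes the -ate form stannate(II).

potassium cyanohydroxooxalatobis(triphenylphosphine)stannate(II)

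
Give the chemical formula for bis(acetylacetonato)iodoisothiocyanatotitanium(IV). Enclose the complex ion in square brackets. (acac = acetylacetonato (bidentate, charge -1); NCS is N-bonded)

Ligands: 2 acetylacetonato (acac, -1), 1 iodo (I, -1), 1 isothiocyanato (NCS, -1). Ligand charge sum = -4.
With Ti in oxidation state +4, the complex ion is [Ti...].

[Ti(acac)2I(NCS)]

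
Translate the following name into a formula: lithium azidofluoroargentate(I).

Li[AgF(N3)]

Ligands: 1 azido (N3, -1), 1 fluoro (F, -1). Ligand charge sum = -2.
With Ag in oxidation state +1, the complex ion is [Ag...]^1−.
Charge balance with lithium (+1) requires 1 complex ion per 1 lithium.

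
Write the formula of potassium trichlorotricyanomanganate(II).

K4[MnCl3(CN)3]

Ligands: 3 chloro (Cl, -1), 3 cyano (CN, -1). Ligand charge sum = -6.
With Mn in oxidation state +2, the complex ion is [Mn...]^4−.
Charge balance with potassium (+1) requires 1 complex ion per 4 potassium.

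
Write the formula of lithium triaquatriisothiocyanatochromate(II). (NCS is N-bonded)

Ligands: 3 aqua (H2O, neutral), 3 isothiocyanato (NCS, -1). Ligand charge sum = -3.
With Cr in oxidation state +2, the complex ion is [Cr...]^1−.
Charge balance with lithium (+1) requires 1 complex ion per 1 lithium.

Li[Cr(H2O)3(NCS)3]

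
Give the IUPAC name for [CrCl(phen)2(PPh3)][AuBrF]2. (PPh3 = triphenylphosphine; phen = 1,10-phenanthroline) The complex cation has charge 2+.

The complex cation is given as 2+; its ligand charges sum to -1, so Cr = +3.
With 2 anions per cation, each anion must be 2/2 = 1−.
Anion: ligand charges sum to -2; for the ion to be 1−, Au = +1.

chlorobis(1,10-phenanthroline)(triphenylphosphine)chromium(III) bromofluoroaurate(I)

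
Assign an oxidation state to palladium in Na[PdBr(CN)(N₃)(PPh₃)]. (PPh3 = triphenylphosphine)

1 sodium outside the brackets (+1 each) → the complex ion is 1−.
Ligand charges: 1×PPh3 neutral; 1×N3 = -1; 1×Br = -1; 1×CN = -1; sum -3.
Pd + (-3) = 1− ⇒ Pd is +2.

+2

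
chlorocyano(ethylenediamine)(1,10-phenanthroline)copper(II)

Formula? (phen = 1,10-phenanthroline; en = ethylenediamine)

Ligands: 1 cyano (CN, -1), 1 1,10-phenanthroline (phen, neutral), 1 ethylenediamine (en, neutral), 1 chloro (Cl, -1). Ligand charge sum = -2.
With Cu in oxidation state +2, the complex ion is [Cu...].

[CuCl(CN)(en)(phen)]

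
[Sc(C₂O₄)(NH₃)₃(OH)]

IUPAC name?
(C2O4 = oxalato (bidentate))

There is no counter-ion, so the complex is neutral overall.
Ligand charges: 3×ammine (neutral), 1×oxalato (-2 each), 1×hydroxo (-1 each); total -3. So Sc + (-3) = 0, giving Sc = +3.
Ligands are named alphabetically: ammine before hydroxo before oxalato.

triamminehydroxooxalatoscandium(III)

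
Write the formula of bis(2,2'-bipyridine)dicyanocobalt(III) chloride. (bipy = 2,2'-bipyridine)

[Co(bipy)2(CN)2]Cl

Ligands: 2 2,2'-bipyridine (bipy, neutral), 2 cyano (CN, -1). Ligand charge sum = -2.
With Co in oxidation state +3, the complex ion is [Co...]^1+.
Charge balance with chloride (-1) requires 1 complex ion per 1 chloride.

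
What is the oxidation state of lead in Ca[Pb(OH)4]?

1 calcium outside the brackets (+2 each) → the complex ion is 2−.
Ligand charges: 4×OH = -4; sum -4.
Pb + (-4) = 2− ⇒ Pb is +2.

+2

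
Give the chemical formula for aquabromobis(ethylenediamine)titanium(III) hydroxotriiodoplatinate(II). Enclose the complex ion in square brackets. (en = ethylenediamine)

Cation [Ti…]: ligand charges -1, Ti(III) ⇒ ion charge 2+.
Anion [Pt…]: ligand charges -4, Pt(II) ⇒ ion charge 2−.
One 2+ cation balances one 2− anion.

[TiBr(en)2(H2O)][PtI3(OH)]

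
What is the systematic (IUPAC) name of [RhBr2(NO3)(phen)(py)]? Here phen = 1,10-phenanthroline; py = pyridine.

dibromonitrato(1,10-phenanthroline)(pyridine)rhodium(III)

There is no counter-ion, so the complex is neutral overall.
Ligand charges: 1×1,10-phenanthroline (neutral), 1×nitrato (-1 each), 1×pyridine (neutral), 2×bromo (-1 each); total -3. So Rh + (-3) = 0, giving Rh = +3.
Ligands are named alphabetically: bromo before nitrato before phenanthroline before pyridine.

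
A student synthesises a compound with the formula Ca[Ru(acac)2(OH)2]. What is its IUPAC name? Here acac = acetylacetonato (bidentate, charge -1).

The 1 calcium counter-ion carries a total charge of +2, so each complex ion is 2−.
Ligand charges: 2×acetylacetonato (-1 each), 2×hydroxo (-1 each); total -4. So Ru + (-4) = 2−, giving Ru = +2.
Ligands are named alphabetically: acetylacetonato before hydroxo.
The complex ion is anionic, so ruthenium takes the -ate form ruthenate(II).

calcium bis(acetylacetonato)dihydroxoruthenate(II)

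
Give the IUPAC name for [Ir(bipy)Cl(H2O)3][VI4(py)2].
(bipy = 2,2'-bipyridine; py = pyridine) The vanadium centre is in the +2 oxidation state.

triaqua(2,2'-bipyridine)chloroiridium(III) tetraiodobis(pyridine)vanadate(II)

Both ions are complex: the cation is named first with the plain metal name, the anion second with the -ate form; each ion's ligands are alphabetised independently.
V is given as +2; the anion's ligand charges sum to -4, so the complex anion is 2−.
A 1:1 salt means the cation carries the equal and opposite charge, 2+.
Cation: ligand charges sum to -1; for the ion to be 2+, Ir = +3.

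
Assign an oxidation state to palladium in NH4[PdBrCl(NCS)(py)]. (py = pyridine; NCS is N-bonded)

1 ammonium outside the brackets (+1 each) → the complex ion is 1−.
Ligand charges: 1×Cl = -1; 1×py neutral; 1×NCS = -1; 1×Br = -1; sum -3.
Pd + (-3) = 1− ⇒ Pd is +2.

+2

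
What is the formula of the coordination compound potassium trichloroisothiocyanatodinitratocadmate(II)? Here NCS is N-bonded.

Ligands: 1 isothiocyanato (NCS, -1), 3 chloro (Cl, -1), 2 nitrato (NO3, -1). Ligand charge sum = -6.
Charge balance with potassium (+1) requires 1 complex ion per 4 potassium.

K4[CdCl3(NCS)(NO3)2]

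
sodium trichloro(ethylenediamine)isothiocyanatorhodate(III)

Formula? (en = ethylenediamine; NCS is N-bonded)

Na[RhCl3(en)(NCS)]

Ligands: 1 ethylenediamine (en, neutral), 1 isothiocyanato (NCS, -1), 3 chloro (Cl, -1). Ligand charge sum = -4.
Charge balance with sodium (+1) requires 1 complex ion per 1 sodium.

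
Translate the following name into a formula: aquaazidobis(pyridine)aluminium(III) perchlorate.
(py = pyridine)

Ligands: 1 aqua (H2O, neutral), 1 azido (N3, -1), 2 pyridine (py, neutral). Ligand charge sum = -1.
Charge balance with perchlorate (-1) requires 1 complex ion per 2 perchlorate.

[Al(H2O)(N3)(py)2](ClO4)2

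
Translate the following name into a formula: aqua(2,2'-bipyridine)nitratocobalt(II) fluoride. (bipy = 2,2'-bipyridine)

[Co(bipy)(H2O)(NO3)]F

Ligands: 1 nitrato (NO3, -1), 1 aqua (H2O, neutral), 1 2,2'-bipyridine (bipy, neutral). Ligand charge sum = -1.
Charge balance with fluoride (-1) requires 1 complex ion per 1 fluoride.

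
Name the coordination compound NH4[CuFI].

The 1 ammonium counter-ion carries a total charge of +1, so each complex ion is 1−.
Ligand charges: 1×fluoro (-1 each), 1×iodo (-1 each); total -2. So Cu + (-2) = 1−, giving Cu = +1.
The complex ion is anionic, so copper takes the -ate form cuprate(I).

ammonium fluoroiodocuprate(I)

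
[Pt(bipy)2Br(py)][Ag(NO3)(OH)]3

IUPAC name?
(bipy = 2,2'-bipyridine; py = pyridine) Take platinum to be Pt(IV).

Pt is given as +4; the cation's ligand charges sum to -1, so the complex cation is 3+.
With 3 anions per cation, each anion must be 3/3 = 1−.
Anion: ligand charges sum to -2; for the ion to be 1−, Ag = +1.

bis(2,2'-bipyridine)bromo(pyridine)platinum(IV) hydroxonitratoargentate(I)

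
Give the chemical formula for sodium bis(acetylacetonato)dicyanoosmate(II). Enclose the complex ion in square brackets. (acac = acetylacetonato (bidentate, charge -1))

Na2[Os(acac)2(CN)2]

Ligands: 2 cyano (CN, -1), 2 acetylacetonato (acac, -1). Ligand charge sum = -4.
With Os in oxidation state +2, the complex ion is [Os...]^2−.
Charge balance with sodium (+1) requires 1 complex ion per 2 sodium.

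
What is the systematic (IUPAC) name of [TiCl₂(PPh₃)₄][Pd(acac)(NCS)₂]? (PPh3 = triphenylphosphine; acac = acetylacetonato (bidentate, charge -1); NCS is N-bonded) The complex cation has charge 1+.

dichlorotetrakis(triphenylphosphine)titanium(III) (acetylacetonato)diisothiocyanatopalladate(II)

Both ions are complex: the cation is named first with the plain metal name, the anion second with the -ate form; each ion's ligands are alphabetised independently.
The complex cation is given as 1+; its ligand charges sum to -2, so Ti = +3.
A 1:1 salt means the anion carries the equal and opposite charge, 1−.
Anion: ligand charges sum to -3; for the ion to be 1−, Pd = +2.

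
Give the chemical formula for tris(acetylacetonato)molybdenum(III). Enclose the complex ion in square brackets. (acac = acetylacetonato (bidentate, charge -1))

[Mo(acac)3]

Ligands: 3 acetylacetonato (acac, -1). Ligand charge sum = -3.
With Mo in oxidation state +3, the complex ion is [Mo...].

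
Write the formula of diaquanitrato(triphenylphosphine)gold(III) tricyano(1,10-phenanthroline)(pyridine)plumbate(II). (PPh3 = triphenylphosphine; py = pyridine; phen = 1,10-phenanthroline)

[Au(H2O)2(NO3)(PPh3)][Pb(CN)3(phen)(py)]2

Cation [Au…]: ligand charges -1, Au(III) ⇒ ion charge 2+.
Anion [Pb…]: ligand charges -3, Pb(II) ⇒ ion charge 1−.
One 2+ cation requires 2 of the 1− anion.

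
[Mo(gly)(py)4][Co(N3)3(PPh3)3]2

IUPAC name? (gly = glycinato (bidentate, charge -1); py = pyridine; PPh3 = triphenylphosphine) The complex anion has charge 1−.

(glycinato)tetrakis(pyridine)molybdenum(III) triazidotris(triphenylphosphine)cobaltate(II)

Both ions are complex: the cation is named first with the plain metal name, the anion second with the -ate form; each ion's ligands are alphabetised independently.
The complex anion is given as 1−; its ligand charges sum to -3, so Co = +2.
With 2 anions per cation, the cation must be 2×1 = 2+.
Cation: ligand charges sum to -1; for the ion to be 2+, Mo = +3.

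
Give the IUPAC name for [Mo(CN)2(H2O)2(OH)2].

There is no counter-ion, so the complex is neutral overall.
Ligand charges: 2×cyano (-1 each), 2×hydroxo (-1 each), 2×aqua (neutral); total -4. So Mo + (-4) = 0, giving Mo = +4.
Ligands are named alphabetically: aqua before cyano before hydroxo.

diaquadicyanodihydroxomolybdenum(IV)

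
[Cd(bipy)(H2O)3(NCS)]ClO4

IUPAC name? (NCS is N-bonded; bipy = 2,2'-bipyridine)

The 1 perchlorate counter-ion carries a total charge of -1, so each complex ion is 1+.
Ligand charges: 3×aqua (neutral), 1×isothiocyanato (-1 each), 1×2,2'-bipyridine (neutral); total -1. So Cd + (-1) = 1+, giving Cd = +2.
Ligands are named alphabetically: aqua before bipyridine before isothiocyanato.

triaqua(2,2'-bipyridine)isothiocyanatocadmium(II) perchlorate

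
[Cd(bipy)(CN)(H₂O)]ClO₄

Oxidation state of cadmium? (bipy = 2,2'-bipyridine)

+2

1 perchlorate outside the brackets (-1 each) → the complex ion is 1+.
Ligand charges: 1×H2O neutral; 1×bipy neutral; 1×CN = -1; sum -1.
Cd + (-1) = 1+ ⇒ Cd is +2.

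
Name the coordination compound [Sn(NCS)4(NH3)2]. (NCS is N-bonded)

There is no counter-ion, so the complex is neutral overall.
Ligand charges: 4×isothiocyanato (-1 each), 2×ammine (neutral); total -4. So Sn + (-4) = 0, giving Sn = +4.
Ligands are named alphabetically: ammine before isothiocyanato.

diamminetetraisothiocyanatotin(IV)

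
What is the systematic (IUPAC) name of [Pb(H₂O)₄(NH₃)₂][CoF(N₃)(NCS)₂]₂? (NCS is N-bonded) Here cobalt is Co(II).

diamminetetraaqualead(IV) azidofluorodiisothiocyanatocobaltate(II)

Both ions are complex: the cation is named first with the plain metal name, the anion second with the -ate form; each ion's ligands are alphabetised independently.
Co is given as +2; the anion's ligand charges sum to -4, so the complex anion is 2−.
With 2 anions per cation, the cation must be 2×2 = 4+.
Cation: ligand charges sum to 0; for the ion to be 4+, Pb = +4.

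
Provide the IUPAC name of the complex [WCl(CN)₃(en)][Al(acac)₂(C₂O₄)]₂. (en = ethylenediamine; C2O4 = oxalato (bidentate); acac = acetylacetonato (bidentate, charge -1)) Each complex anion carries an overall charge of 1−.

Both ions are complex: the cation is named first with the plain metal name, the anion second with the -ate form; each ion's ligands are alphabetised independently.
The complex anion is given as 1−; its ligand charges sum to -4, so Al = +3.
With 2 anions per cation, the cation must be 2×1 = 2+.
Cation: ligand charges sum to -4; for the ion to be 2+, W = +6.

chlorotricyano(ethylenediamine)tungsten(VI) bis(acetylacetonato)oxalatoaluminate(III)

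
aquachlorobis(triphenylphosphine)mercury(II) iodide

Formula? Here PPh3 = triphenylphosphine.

[HgCl(H2O)(PPh3)2]I

Ligands: 2 triphenylphosphine (PPh3, neutral), 1 chloro (Cl, -1), 1 aqua (H2O, neutral). Ligand charge sum = -1.
Charge balance with iodide (-1) requires 1 complex ion per 1 iodide.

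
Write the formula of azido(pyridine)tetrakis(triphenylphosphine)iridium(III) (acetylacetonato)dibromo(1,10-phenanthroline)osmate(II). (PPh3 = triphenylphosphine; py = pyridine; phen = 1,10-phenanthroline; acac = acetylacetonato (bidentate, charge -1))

[Ir(N3)(PPh3)4(py)][Os(acac)Br2(phen)]2

Cation [Ir…]: ligand charges -1, Ir(III) ⇒ ion charge 2+.
Anion [Os…]: ligand charges -3, Os(II) ⇒ ion charge 1−.
One 2+ cation requires 2 of the 1− anion.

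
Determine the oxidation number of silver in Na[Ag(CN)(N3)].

+1

1 sodium outside the brackets (+1 each) → the complex ion is 1−.
Ligand charges: 1×N3 = -1; 1×CN = -1; sum -2.
Ag + (-2) = 1− ⇒ Ag is +1.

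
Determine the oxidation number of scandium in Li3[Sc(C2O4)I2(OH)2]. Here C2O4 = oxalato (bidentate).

+3

3 lithium outside the brackets (+1 each) → the complex ion is 3−.
Ligand charges: 2×OH = -2; 2×I = -2; 1×C2O4 = -2; sum -6.
Sc + (-6) = 3− ⇒ Sc is +3.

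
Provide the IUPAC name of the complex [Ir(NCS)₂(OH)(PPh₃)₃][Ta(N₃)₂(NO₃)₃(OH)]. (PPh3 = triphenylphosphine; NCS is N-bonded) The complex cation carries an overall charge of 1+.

The complex cation is given as 1+; its ligand charges sum to -3, so Ir = +4.
A 1:1 salt means the anion carries the equal and opposite charge, 1−.
Anion: ligand charges sum to -6; for the ion to be 1−, Ta = +5.

hydroxodiisothiocyanatotris(triphenylphosphine)iridium(IV) diazidohydroxotrinitratotantalate(V)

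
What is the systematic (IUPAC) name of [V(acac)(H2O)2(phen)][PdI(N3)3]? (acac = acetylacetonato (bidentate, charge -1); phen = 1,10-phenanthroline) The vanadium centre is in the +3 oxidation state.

(acetylacetonato)diaqua(1,10-phenanthroline)vanadium(III) triazidoiodopalladate(II)

V is given as +3; the cation's ligand charges sum to -1, so the complex cation is 2+.
A 1:1 salt means the anion carries the equal and opposite charge, 2−.
Anion: ligand charges sum to -4; for the ion to be 2−, Pd = +2.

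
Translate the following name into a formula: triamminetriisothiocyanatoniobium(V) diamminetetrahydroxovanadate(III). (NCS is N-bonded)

[Nb(NCS)3(NH3)3][V(NH3)2(OH)4]2

Cation [Nb…]: ligand charges -3, Nb(V) ⇒ ion charge 2+.
Anion [V…]: ligand charges -4, V(III) ⇒ ion charge 1−.
One 2+ cation requires 2 of the 1− anion.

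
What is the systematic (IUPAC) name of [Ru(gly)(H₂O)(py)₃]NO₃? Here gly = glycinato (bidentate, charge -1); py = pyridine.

aqua(glycinato)tris(pyridine)ruthenium(II) nitrate

The 1 nitrate counter-ion carries a total charge of -1, so each complex ion is 1+.
Ligand charges: 1×aqua (neutral), 1×glycinato (-1 each), 3×pyridine (neutral); total -1. So Ru + (-1) = 1+, giving Ru = +2.
Ligands are named alphabetically: aqua before glycinato before pyridine.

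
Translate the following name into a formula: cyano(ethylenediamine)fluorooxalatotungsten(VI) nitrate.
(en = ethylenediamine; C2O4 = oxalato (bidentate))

[W(C2O4)(CN)(en)F](NO3)2

Ligands: 1 cyano (CN, -1), 1 ethylenediamine (en, neutral), 1 fluoro (F, -1), 1 oxalato (C2O4, -2). Ligand charge sum = -4.
With W in oxidation state +6, the complex ion is [W...]^2+.
Charge balance with nitrate (-1) requires 1 complex ion per 2 nitrate.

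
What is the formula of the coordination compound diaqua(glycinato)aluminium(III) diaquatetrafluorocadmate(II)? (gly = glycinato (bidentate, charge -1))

Cation [Al…]: ligand charges -1, Al(III) ⇒ ion charge 2+.
Anion [Cd…]: ligand charges -4, Cd(II) ⇒ ion charge 2−.

[Al(gly)(H2O)2][CdF4(H2O)2]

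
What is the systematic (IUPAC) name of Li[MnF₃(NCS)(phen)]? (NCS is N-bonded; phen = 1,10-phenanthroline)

lithium trifluoroisothiocyanato(1,10-phenanthroline)manganate(III)

The 1 lithium counter-ion carries a total charge of +1, so each complex ion is 1−.
Ligand charges: 1×isothiocyanato (-1 each), 3×fluoro (-1 each), 1×1,10-phenanthroline (neutral); total -4. So Mn + (-4) = 1−, giving Mn = +3.
The complex ion is anionic, so manganese takes the -ate form manganate(III).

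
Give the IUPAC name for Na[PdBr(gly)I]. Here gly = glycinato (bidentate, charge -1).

The 1 sodium counter-ion carries a total charge of +1, so each complex ion is 1−.
Ligand charges: 1×bromo (-1 each), 1×glycinato (-1 each), 1×iodo (-1 each); total -3. So Pd + (-3) = 1−, giving Pd = +2.
Ligands are named alphabetically: bromo before glycinato before iodo.
The complex ion is anionic, so palladium takes the -ate form palladate(II).

sodium bromo(glycinato)iodopalladate(II)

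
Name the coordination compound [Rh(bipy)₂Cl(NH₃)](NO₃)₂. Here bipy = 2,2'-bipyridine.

amminebis(2,2'-bipyridine)chlororhodium(III) nitrate

The 2 nitrate counter-ions carry a total charge of -2, so each complex ion is 2+.
Ligand charges: 2×2,2'-bipyridine (neutral), 1×ammine (neutral), 1×chloro (-1 each); total -1. So Rh + (-1) = 2+, giving Rh = +3.
Ligands are named alphabetically: ammine before bipyridine before chloro.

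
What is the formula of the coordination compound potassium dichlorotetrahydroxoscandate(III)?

K3[ScCl2(OH)4]

Ligands: 2 chloro (Cl, -1), 4 hydroxo (OH, -1). Ligand charge sum = -6.
With Sc in oxidation state +3, the complex ion is [Sc...]^3−.
Charge balance with potassium (+1) requires 1 complex ion per 3 potassium.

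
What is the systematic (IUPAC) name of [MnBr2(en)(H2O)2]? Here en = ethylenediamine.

There is no counter-ion, so the complex is neutral overall.
Ligand charges: 1×ethylenediamine (neutral), 2×aqua (neutral), 2×bromo (-1 each); total -2. So Mn + (-2) = 0, giving Mn = +2.
Ligands are named alphabetically: aqua before bromo before ethylenediamine.

diaquadibromo(ethylenediamine)manganese(II)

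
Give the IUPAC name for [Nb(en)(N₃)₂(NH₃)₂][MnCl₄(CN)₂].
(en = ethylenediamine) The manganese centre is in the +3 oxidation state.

Mn is given as +3; the anion's ligand charges sum to -6, so the complex anion is 3−.
A 1:1 salt means the cation carries the equal and opposite charge, 3+.
Cation: ligand charges sum to -2; for the ion to be 3+, Nb = +5.

diamminediazido(ethylenediamine)niobium(V) tetrachlorodicyanomanganate(III)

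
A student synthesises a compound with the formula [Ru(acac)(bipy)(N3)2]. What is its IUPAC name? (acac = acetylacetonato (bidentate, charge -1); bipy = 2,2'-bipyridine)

(acetylacetonato)diazido(2,2'-bipyridine)ruthenium(III)

There is no counter-ion, so the complex is neutral overall.
Ligand charges: 2×azido (-1 each), 1×acetylacetonato (-1 each), 1×2,2'-bipyridine (neutral); total -3. So Ru + (-3) = 0, giving Ru = +3.
Ligands are named alphabetically: acetylacetonato before azido before bipyridine.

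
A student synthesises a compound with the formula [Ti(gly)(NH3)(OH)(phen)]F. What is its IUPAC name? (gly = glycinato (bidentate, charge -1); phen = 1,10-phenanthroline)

The 1 fluoride counter-ion carries a total charge of -1, so each complex ion is 1+.
Ligand charges: 1×glycinato (-1 each), 1×ammine (neutral), 1×hydroxo (-1 each), 1×1,10-phenanthroline (neutral); total -2. So Ti + (-2) = 1+, giving Ti = +3.
Ligands are named alphabetically: ammine before glycinato before hydroxo before phenanthroline.

ammine(glycinato)hydroxo(1,10-phenanthroline)titanium(III) fluoride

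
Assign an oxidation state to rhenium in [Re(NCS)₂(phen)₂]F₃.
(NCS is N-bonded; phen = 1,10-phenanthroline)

3 fluoride outside the brackets (-1 each) → the complex ion is 3+.
Ligand charges: 2×NCS = -2; 2×phen neutral; sum -2.
Re + (-2) = 3+ ⇒ Re is +5.

+5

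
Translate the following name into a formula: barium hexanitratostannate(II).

Ba2[Sn(NO3)6]

Ligands: 6 nitrato (NO3, -1). Ligand charge sum = -6.
Charge balance with barium (+2) requires 1 complex ion per 2 barium.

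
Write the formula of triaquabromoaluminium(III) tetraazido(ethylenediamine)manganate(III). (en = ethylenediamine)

Cation [Al…]: ligand charges -1, Al(III) ⇒ ion charge 2+.
Anion [Mn…]: ligand charges -4, Mn(III) ⇒ ion charge 1−.

[AlBr(H2O)3][Mn(en)(N3)4]2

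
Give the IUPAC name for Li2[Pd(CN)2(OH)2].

The 2 lithium counter-ions carry a total charge of +2, so each complex ion is 2−.
Ligand charges: 2×hydroxo (-1 each), 2×cyano (-1 each); total -4. So Pd + (-4) = 2−, giving Pd = +2.
The complex ion is anionic, so palladium takes the -ate form palladate(II).

lithium dicyanodihydroxopalladate(II)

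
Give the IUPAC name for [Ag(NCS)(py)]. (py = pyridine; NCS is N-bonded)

There is no counter-ion, so the complex is neutral overall.
Ligand charges: 1×pyridine (neutral), 1×isothiocyanato (-1 each); total -1. So Ag + (-1) = 0, giving Ag = +1.
Ligands are named alphabetically: isothiocyanato before pyridine.

isothiocyanato(pyridine)silver(I)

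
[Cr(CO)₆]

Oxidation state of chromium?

No counter-ion: the bracketed complex is neutral.
Ligand charges: 6×CO neutral; sum 0.
Cr + (0) = 0 ⇒ Cr is 0.

0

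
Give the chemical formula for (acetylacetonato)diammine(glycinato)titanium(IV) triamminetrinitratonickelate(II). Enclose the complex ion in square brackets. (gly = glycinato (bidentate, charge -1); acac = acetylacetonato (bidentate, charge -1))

Cation [Ti…]: ligand charges -2, Ti(IV) ⇒ ion charge 2+.
Anion [Ni…]: ligand charges -3, Ni(II) ⇒ ion charge 1−.

[Ti(acac)(gly)(NH3)2][Ni(NH3)3(NO3)3]2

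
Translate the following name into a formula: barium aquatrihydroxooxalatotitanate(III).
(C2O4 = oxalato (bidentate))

Ligands: 1 aqua (H2O, neutral), 3 hydroxo (OH, -1), 1 oxalato (C2O4, -2). Ligand charge sum = -5.
With Ti in oxidation state +3, the complex ion is [Ti...]^2−.
Charge balance with barium (+2) requires 1 complex ion per 1 barium.

Ba[Ti(C2O4)(H2O)(OH)3]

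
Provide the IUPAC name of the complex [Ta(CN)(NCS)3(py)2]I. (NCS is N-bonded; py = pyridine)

The 1 iodide counter-ion carries a total charge of -1, so each complex ion is 1+.
Ligand charges: 1×cyano (-1 each), 3×isothiocyanato (-1 each), 2×pyridine (neutral); total -4. So Ta + (-4) = 1+, giving Ta = +5.
Ligands are named alphabetically: cyano before isothiocyanato before pyridine.

cyanotriisothiocyanatobis(pyridine)tantalum(V) iodide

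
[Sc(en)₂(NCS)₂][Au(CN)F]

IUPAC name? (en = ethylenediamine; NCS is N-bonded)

bis(ethylenediamine)diisothiocyanatoscandium(III) cyanofluoroaurate(I)

Both ions are complex: the cation is named first with the plain metal name, the anion second with the -ate form; each ion's ligands are alphabetised independently.
Scandium is always +3 in its complexes; the cation's ligand charges sum to -2, so the complex cation is 1+.
A 1:1 salt means the anion carries the equal and opposite charge, 1−.
Anion: ligand charges sum to -2; for the ion to be 1−, Au = +1.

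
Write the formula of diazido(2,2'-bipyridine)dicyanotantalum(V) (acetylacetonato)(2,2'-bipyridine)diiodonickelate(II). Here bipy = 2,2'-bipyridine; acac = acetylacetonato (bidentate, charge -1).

Cation [Ta…]: ligand charges -4, Ta(V) ⇒ ion charge 1+.
Anion [Ni…]: ligand charges -3, Ni(II) ⇒ ion charge 1−.

[Ta(bipy)(CN)2(N3)2][Ni(acac)(bipy)I2]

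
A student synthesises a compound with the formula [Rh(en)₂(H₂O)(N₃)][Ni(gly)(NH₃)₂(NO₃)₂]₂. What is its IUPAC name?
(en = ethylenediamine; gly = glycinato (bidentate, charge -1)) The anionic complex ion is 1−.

Both ions are complex: the cation is named first with the plain metal name, the anion second with the -ate form; each ion's ligands are alphabetised independently.
The complex anion is given as 1−; its ligand charges sum to -3, so Ni = +2.
With 2 anions per cation, the cation must be 2×1 = 2+.
Cation: ligand charges sum to -1; for the ion to be 2+, Rh = +3.

aquaazidobis(ethylenediamine)rhodium(III) diammine(glycinato)dinitratonickelate(II)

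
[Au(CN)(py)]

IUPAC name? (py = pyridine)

cyano(pyridine)gold(I)

There is no counter-ion, so the complex is neutral overall.
Ligand charges: 1×cyano (-1 each), 1×pyridine (neutral); total -1. So Au + (-1) = 0, giving Au = +1.
Ligands are named alphabetically: cyano before pyridine.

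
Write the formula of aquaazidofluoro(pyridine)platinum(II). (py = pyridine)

[PtF(H2O)(N3)(py)]

Ligands: 1 azido (N3, -1), 1 aqua (H2O, neutral), 1 fluoro (F, -1), 1 pyridine (py, neutral). Ligand charge sum = -2.
With Pt in oxidation state +2, the complex ion is [Pt...].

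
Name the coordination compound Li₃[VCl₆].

lithium hexachlorovanadate(III)

The 3 lithium counter-ions carry a total charge of +3, so each complex ion is 3−.
Ligand charges: 6×chloro (-1 each); total -6. So V + (-6) = 3−, giving V = +3.
The complex ion is anionic, so vanadium takes the -ate form vanadate(III).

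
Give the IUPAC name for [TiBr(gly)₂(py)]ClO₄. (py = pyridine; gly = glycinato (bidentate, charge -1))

bromobis(glycinato)(pyridine)titanium(IV) perchlorate

The 1 perchlorate counter-ion carries a total charge of -1, so each complex ion is 1+.
Ligand charges: 1×pyridine (neutral), 2×glycinato (-1 each), 1×bromo (-1 each); total -3. So Ti + (-3) = 1+, giving Ti = +4.
Ligands are named alphabetically: bromo before glycinato before pyridine.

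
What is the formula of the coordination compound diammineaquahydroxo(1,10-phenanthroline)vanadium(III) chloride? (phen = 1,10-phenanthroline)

Ligands: 1 1,10-phenanthroline (phen, neutral), 1 aqua (H2O, neutral), 1 hydroxo (OH, -1), 2 ammine (NH3, neutral). Ligand charge sum = -1.
With V in oxidation state +3, the complex ion is [V...]^2+.
Charge balance with chloride (-1) requires 1 complex ion per 2 chloride.

[V(H2O)(NH3)2(OH)(phen)]Cl2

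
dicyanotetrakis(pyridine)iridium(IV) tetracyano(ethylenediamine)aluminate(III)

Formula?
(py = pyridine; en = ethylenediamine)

[Ir(CN)2(py)4][Al(CN)4(en)]2

Cation [Ir…]: ligand charges -2, Ir(IV) ⇒ ion charge 2+.
Anion [Al…]: ligand charges -4, Al(III) ⇒ ion charge 1−.
One 2+ cation requires 2 of the 1− anion.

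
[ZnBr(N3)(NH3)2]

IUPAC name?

There is no counter-ion, so the complex is neutral overall.
Ligand charges: 1×azido (-1 each), 2×ammine (neutral), 1×bromo (-1 each); total -2. So Zn + (-2) = 0, giving Zn = +2.
Ligands are named alphabetically: ammine before azido before bromo.

diammineazidobromozinc(II)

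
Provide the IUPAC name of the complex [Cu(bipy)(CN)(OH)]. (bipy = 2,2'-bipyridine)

(2,2'-bipyridine)cyanohydroxocopper(II)

There is no counter-ion, so the complex is neutral overall.
Ligand charges: 1×2,2'-bipyridine (neutral), 1×hydroxo (-1 each), 1×cyano (-1 each); total -2. So Cu + (-2) = 0, giving Cu = +2.
Ligands are named alphabetically: bipyridine before cyano before hydroxo.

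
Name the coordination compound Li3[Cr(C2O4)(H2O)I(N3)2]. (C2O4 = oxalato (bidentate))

lithium aquadiazidoiodooxalatochromate(II)

The 3 lithium counter-ions carry a total charge of +3, so each complex ion is 3−.
Ligand charges: 1×oxalato (-2 each), 2×azido (-1 each), 1×iodo (-1 each), 1×aqua (neutral); total -5. So Cr + (-5) = 3−, giving Cr = +2.
Ligands are named alphabetically: aqua before azido before iodo before oxalato.
The complex ion is anionic, so chromium takes the -ate form chromate(II).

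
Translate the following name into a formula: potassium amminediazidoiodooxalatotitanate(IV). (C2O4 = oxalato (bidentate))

K[Ti(C2O4)I(N3)2(NH3)]

Ligands: 1 oxalato (C2O4, -2), 1 iodo (I, -1), 2 azido (N3, -1), 1 ammine (NH3, neutral). Ligand charge sum = -5.
With Ti in oxidation state +4, the complex ion is [Ti...]^1−.
Charge balance with potassium (+1) requires 1 complex ion per 1 potassium.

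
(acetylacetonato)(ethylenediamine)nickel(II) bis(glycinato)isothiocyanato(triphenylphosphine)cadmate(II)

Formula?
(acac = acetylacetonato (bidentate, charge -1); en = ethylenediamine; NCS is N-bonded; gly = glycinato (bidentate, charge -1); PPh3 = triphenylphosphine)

Cation [Ni…]: ligand charges -1, Ni(II) ⇒ ion charge 1+.
Anion [Cd…]: ligand charges -3, Cd(II) ⇒ ion charge 1−.
One 1+ cation balances one 1− anion.

[Ni(acac)(en)][Cd(gly)2(NCS)(PPh3)]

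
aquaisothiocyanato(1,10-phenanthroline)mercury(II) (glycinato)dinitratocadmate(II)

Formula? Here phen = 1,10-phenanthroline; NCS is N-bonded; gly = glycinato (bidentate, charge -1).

Cation [Hg…]: ligand charges -1, Hg(II) ⇒ ion charge 1+.
Anion [Cd…]: ligand charges -3, Cd(II) ⇒ ion charge 1−.
One 1+ cation balances one 1− anion.

[Hg(H2O)(NCS)(phen)][Cd(gly)(NO3)2]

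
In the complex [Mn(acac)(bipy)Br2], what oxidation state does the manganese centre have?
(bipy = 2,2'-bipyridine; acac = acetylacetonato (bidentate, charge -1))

+3

No counter-ion: the bracketed complex is neutral.
Ligand charges: 2×Br = -2; 1×bipy neutral; 1×acac = -1; sum -3.
Mn + (-3) = 0 ⇒ Mn is +3.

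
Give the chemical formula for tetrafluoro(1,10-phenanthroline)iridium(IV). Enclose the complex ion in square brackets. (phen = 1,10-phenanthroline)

Ligands: 1 1,10-phenanthroline (phen, neutral), 4 fluoro (F, -1). Ligand charge sum = -4.
With Ir in oxidation state +4, the complex ion is [Ir...].

[IrF4(phen)]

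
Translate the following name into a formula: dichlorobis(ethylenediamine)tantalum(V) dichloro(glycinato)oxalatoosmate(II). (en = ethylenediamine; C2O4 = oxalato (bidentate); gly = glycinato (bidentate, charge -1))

[TaCl2(en)2][Os(C2O4)Cl2(gly)]

Cation [Ta…]: ligand charges -2, Ta(V) ⇒ ion charge 3+.
Anion [Os…]: ligand charges -5, Os(II) ⇒ ion charge 3−.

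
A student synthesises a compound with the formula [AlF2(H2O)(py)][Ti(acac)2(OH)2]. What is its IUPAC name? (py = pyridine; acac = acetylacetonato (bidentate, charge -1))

aquadifluoro(pyridine)aluminium(III) bis(acetylacetonato)dihydroxotitanate(III)

Both ions are complex: the cation is named first with the plain metal name, the anion second with the -ate form; each ion's ligands are alphabetised independently.
Aluminium is always +3 in its complexes; the cation's ligand charges sum to -2, so the complex cation is 1+.
A 1:1 salt means the anion carries the equal and opposite charge, 1−.
Anion: ligand charges sum to -4; for the ion to be 1−, Ti = +3.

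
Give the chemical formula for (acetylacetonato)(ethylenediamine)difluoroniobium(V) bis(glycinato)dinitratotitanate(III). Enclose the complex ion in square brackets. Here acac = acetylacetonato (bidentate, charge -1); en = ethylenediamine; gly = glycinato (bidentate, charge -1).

Cation [Nb…]: ligand charges -3, Nb(V) ⇒ ion charge 2+.
Anion [Ti…]: ligand charges -4, Ti(III) ⇒ ion charge 1−.

[Nb(acac)(en)F2][Ti(gly)2(NO3)2]2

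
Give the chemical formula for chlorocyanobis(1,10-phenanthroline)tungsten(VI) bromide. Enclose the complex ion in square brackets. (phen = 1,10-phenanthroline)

Ligands: 2 1,10-phenanthroline (phen, neutral), 1 cyano (CN, -1), 1 chloro (Cl, -1). Ligand charge sum = -2.
Charge balance with bromide (-1) requires 1 complex ion per 4 bromide.

[WCl(CN)(phen)2]Br4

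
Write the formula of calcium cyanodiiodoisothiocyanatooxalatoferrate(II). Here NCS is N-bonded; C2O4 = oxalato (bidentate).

Ca2[Fe(C2O4)(CN)I2(NCS)]

Ligands: 1 cyano (CN, -1), 2 iodo (I, -1), 1 isothiocyanato (NCS, -1), 1 oxalato (C2O4, -2). Ligand charge sum = -6.
With Fe in oxidation state +2, the complex ion is [Fe...]^4−.
Charge balance with calcium (+2) requires 1 complex ion per 2 calcium.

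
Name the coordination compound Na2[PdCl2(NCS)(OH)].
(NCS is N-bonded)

sodium dichlorohydroxoisothiocyanatopalladate(II)

The 2 sodium counter-ions carry a total charge of +2, so each complex ion is 2−.
Ligand charges: 1×hydroxo (-1 each), 1×isothiocyanato (-1 each), 2×chloro (-1 each); total -4. So Pd + (-4) = 2−, giving Pd = +2.
The complex ion is anionic, so palladium takes the -ate form palladate(II).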